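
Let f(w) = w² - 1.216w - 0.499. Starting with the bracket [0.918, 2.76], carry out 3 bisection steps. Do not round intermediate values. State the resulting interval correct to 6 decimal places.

[1.378500, 1.608750]

f(0.918000) = -0.772564, f(2.760000) = 3.762440 (opposite signs)
step 1: m = 1.839000, f(m) = 0.646697 > 0 → root in [0.918000, 1.839000]
step 2: m = 1.378500, f(m) = -0.274994 < 0 → root in [1.378500, 1.839000]
step 3: m = 1.608750, f(m) = 0.132837 > 0 → root in [1.378500, 1.608750]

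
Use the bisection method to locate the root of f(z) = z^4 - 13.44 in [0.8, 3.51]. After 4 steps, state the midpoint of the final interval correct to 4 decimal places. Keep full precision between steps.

f(0.800000) = -13.030400, f(3.510000) = 138.344864 (opposite signs)
step 1: m = 2.155000, f(m) = 8.126968 > 0 → root in [0.800000, 2.155000]
step 2: m = 1.477500, f(m) = -8.674484 < 0 → root in [1.477500, 2.155000]
step 3: m = 1.816250, f(m) = -2.558156 < 0 → root in [1.816250, 2.155000]
step 4: m = 1.985625, f(m) = 2.104936 > 0 → root in [1.816250, 1.985625]
Midpoint of [1.816250, 1.985625] = 1.900937

1.9009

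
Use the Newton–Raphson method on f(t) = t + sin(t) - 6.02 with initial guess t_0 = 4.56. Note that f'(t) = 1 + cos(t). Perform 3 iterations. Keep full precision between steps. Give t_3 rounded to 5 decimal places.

Newton update: t ← t − f(t)/f'(t).
t_0 = 4.560000: f = -2.448411, f' = 0.848200 → t_1 = 4.560000 - (-2.448411)/(0.848200) = 7.446596
t_1 = 7.446596: f = 2.344756, f' = 1.396210 → t_2 = 7.446596 - (2.344756)/(1.396210) = 5.767224
t_2 = 5.767224: f = -0.746147, f' = 1.869819 → t_3 = 5.767224 - (-0.746147)/(1.869819) = 6.166272

6.16627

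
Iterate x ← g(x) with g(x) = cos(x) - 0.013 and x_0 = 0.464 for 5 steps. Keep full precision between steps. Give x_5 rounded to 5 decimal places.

x_1 = g(0.464000) = 0.881270
x_2 = g(0.881270) = 0.623172
x_3 = g(0.623172) = 0.799031
x_4 = g(0.799031) = 0.684401
x_5 = g(0.684401) = 0.761798

0.76180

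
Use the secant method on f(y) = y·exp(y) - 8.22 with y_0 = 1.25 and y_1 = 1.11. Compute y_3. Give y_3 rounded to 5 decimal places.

Secant update: y_(k+1) = y_k − f(y_k)·(y_k − y_(k-1))/(f(y_k) − f(y_(k-1))).
f(y_0) = -3.857071, f(y_1) = -4.851862
y_2 = 1.110000 - (-4.851862)·(1.110000 - 1.250000)/(-4.851862 - (-3.857071)) = 1.792818; f(y_2) = 2.548294
y_3 = 1.792818 - (2.548294)·(1.792818 - 1.110000)/(2.548294 - (-4.851862)) = 1.557685; f(y_3) = -0.824399

1.55768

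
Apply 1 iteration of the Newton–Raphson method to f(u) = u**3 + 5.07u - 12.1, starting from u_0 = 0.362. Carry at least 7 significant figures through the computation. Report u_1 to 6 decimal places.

Newton update: u ← u − f(u)/f'(u).
f'(u) = 3u**2 + 5.07
u_0 = 0.362000: f = -10.217222, f' = 5.463132 → u_1 = 0.362000 - (-10.217222)/(5.463132) = 2.232213

2.232213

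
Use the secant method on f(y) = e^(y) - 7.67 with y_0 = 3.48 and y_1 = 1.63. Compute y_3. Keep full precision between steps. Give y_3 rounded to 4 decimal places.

2.0904

f(y_0) = 24.789722, f(y_1) = -2.566125
y_2 = 1.630000 - (-2.566125)·(1.630000 - 3.480000)/(-2.566125 - (24.789722)) = 1.803540; f(y_2) = -1.598899
y_3 = 1.803540 - (-1.598899)·(1.803540 - 1.630000)/(-1.598899 - (-2.566125)) = 2.090415; f(y_3) = 0.418270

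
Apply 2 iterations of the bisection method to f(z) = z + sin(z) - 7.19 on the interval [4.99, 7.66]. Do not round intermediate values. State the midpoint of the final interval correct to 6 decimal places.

f(4.990000) = -3.161713, f(7.660000) = 1.451244 (opposite signs)
step 1: m = 6.325000, f(m) = -0.823197 < 0 → root in [6.325000, 7.660000]
step 2: m = 6.992500, f(m) = 0.453814 > 0 → root in [6.325000, 6.992500]
Midpoint of [6.325000, 6.992500] = 6.658750

6.658750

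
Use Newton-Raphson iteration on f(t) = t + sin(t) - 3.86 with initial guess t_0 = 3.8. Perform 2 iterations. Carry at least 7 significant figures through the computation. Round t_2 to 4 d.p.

f'(t) = 1 + cos(t)
t_0 = 3.800000: f = -0.671858, f' = 0.209032 → t_1 = 3.800000 - (-0.671858)/(0.209032) = 7.014135
t_1 = 7.014135: f = 3.821711, f' = 1.744541 → t_2 = 7.014135 - (3.821711)/(1.744541) = 4.823466

4.8235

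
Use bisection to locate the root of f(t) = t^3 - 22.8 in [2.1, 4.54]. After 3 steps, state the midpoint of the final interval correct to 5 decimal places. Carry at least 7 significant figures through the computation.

2.86250

f(2.100000) = -13.539000, f(4.540000) = 70.776664 (opposite signs)
step 1: m = 3.320000, f(m) = 13.794368 > 0 → root in [2.100000, 3.320000]
step 2: m = 2.710000, f(m) = -2.897489 < 0 → root in [2.710000, 3.320000]
step 3: m = 3.015000, f(m) = 4.607028 > 0 → root in [2.710000, 3.015000]
Midpoint of [2.710000, 3.015000] = 2.862500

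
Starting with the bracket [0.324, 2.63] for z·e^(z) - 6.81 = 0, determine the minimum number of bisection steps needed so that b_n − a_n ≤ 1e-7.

25

Initial width b − a = 2.63 − 0.324 = 2.306000.
After n steps the width is (b−a)/2^n; need (b−a)/2^n ≤ 1e-7.
So n ≥ log₂(2.306000/1e-7) = log₂(23060000.0000) ≈ 24.4589.
Hence n = 25.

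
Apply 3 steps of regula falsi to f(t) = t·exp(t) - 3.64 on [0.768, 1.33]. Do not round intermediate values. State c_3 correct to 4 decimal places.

f(0.768000) = -1.984614, f(1.330000) = 1.388788
step 1: c = 1.098632, f(c) = -0.344042 < 0 → new bracket [1.098632, 1.330000]
step 2: c = 1.144568, f(c) = -0.044814 < 0 → new bracket [1.144568, 1.330000]
step 3: c = 1.150365, f(c) = -0.005601 < 0 → new bracket [1.150365, 1.330000]

1.1504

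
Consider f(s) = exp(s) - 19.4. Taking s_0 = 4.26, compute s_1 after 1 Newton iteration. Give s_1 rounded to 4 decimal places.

3.5340

f'(s) = exp(s)
s_0 = 4.260000: f = 51.409983, f' = 70.809983 → s_1 = 4.260000 - (51.409983)/(70.809983) = 3.533973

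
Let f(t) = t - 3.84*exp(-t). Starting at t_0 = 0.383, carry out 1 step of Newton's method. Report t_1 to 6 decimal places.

1.000762

Newton update: t ← t − f(t)/f'(t).
f'(t) = 1 + 3.84*exp(-t)
t_0 = 0.383000: f = -2.235162, f' = 3.618162 → t_1 = 0.383000 - (-2.235162)/(3.618162) = 1.000762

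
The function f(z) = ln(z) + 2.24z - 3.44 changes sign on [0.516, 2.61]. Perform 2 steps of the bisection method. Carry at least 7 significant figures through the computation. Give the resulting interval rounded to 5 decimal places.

[1.03950, 1.56300]

f(0.516000) = -2.945809, f(2.610000) = 3.365750 (opposite signs)
step 1: m = 1.563000, f(m) = 0.507727 > 0 → root in [0.516000, 1.563000]
step 2: m = 1.039500, f(m) = -1.072780 < 0 → root in [1.039500, 1.563000]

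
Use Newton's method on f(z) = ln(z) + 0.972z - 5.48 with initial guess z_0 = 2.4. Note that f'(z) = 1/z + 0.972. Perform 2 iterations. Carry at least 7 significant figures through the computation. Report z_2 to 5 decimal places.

4.16861

z_0 = 2.400000: f = -2.271731, f' = 1.388667 → z_1 = 2.400000 - (-2.271731)/(1.388667) = 4.035908
z_1 = 4.035908: f = -0.161866, f' = 1.219776 → z_2 = 4.035908 - (-0.161866)/(1.219776) = 4.168610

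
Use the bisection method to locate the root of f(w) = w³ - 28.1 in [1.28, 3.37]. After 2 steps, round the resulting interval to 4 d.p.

[2.8475, 3.3700]

f(1.280000) = -26.002848, f(3.370000) = 10.172753 (opposite signs)
step 1: m = 2.325000, f(m) = -15.531922 < 0 → root in [2.325000, 3.370000]
step 2: m = 2.847500, f(m) = -5.011740 < 0 → root in [2.847500, 3.370000]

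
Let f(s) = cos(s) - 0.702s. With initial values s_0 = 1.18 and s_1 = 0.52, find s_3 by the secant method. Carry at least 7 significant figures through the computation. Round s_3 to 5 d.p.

0.89553

f(s_0) = -0.447435, f(s_1) = 0.502779
s_2 = 0.520000 - (0.502779)·(0.520000 - 1.180000)/(0.502779 - (-0.447435)) = 0.869220; f(s_2) = 0.035229
s_3 = 0.869220 - (0.035229)·(0.869220 - 0.520000)/(0.035229 - (0.502779)) = 0.895534; f(s_3) = -0.003563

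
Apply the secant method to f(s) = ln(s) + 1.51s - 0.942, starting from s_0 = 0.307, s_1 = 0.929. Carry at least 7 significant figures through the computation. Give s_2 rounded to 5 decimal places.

f(s_0) = -1.659338, f(s_1) = 0.387143
s_2 = 0.929000 - (0.387143)·(0.929000 - 0.307000)/(0.387143 - (-1.659338)) = 0.811333; f(s_2) = 0.074036

0.81133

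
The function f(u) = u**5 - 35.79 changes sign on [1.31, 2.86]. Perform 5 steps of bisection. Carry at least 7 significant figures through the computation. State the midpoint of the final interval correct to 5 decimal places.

2.06078

f(1.310000) = -31.932051, f(2.860000) = 155.560749 (opposite signs)
step 1: m = 2.085000, f(m) = 3.613091 > 0 → root in [1.310000, 2.085000]
step 2: m = 1.697500, f(m) = -21.695525 < 0 → root in [1.697500, 2.085000]
step 3: m = 1.891250, f(m) = -11.593937 < 0 → root in [1.891250, 2.085000]
step 4: m = 1.988125, f(m) = -4.728786 < 0 → root in [1.988125, 2.085000]
step 5: m = 2.036563, f(m) = -0.756082 < 0 → root in [2.036563, 2.085000]
Midpoint of [2.036563, 2.085000] = 2.060781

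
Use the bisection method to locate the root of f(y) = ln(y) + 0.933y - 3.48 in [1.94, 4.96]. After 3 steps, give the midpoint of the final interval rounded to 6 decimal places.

2.506250

f(1.940000) = -1.007292, f(4.960000) = 2.749086 (opposite signs)
step 1: m = 3.450000, f(m) = 0.977224 > 0 → root in [1.940000, 3.450000]
step 2: m = 2.695000, f(m) = 0.025833 > 0 → root in [1.940000, 2.695000]
step 3: m = 2.317500, f(m) = -0.477283 < 0 → root in [2.317500, 2.695000]
Midpoint of [2.317500, 2.695000] = 2.506250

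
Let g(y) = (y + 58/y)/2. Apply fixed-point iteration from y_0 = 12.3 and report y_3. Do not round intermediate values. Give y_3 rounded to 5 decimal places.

y_1 = g(12.300000) = 8.507724
y_2 = g(8.507724) = 7.662529
y_3 = g(7.662529) = 7.615916

7.61592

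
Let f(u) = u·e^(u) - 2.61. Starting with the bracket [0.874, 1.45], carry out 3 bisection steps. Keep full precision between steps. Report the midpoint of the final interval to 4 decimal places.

f(0.874000) = -0.515479, f(1.450000) = 3.571516 (opposite signs)
step 1: m = 1.162000, f(m) = 1.104123 > 0 → root in [0.874000, 1.162000]
step 2: m = 1.018000, f(m) = 0.207472 > 0 → root in [0.874000, 1.018000]
step 3: m = 0.946000, f(m) = -0.173683 < 0 → root in [0.946000, 1.018000]
Midpoint of [0.946000, 1.018000] = 0.982000

0.9820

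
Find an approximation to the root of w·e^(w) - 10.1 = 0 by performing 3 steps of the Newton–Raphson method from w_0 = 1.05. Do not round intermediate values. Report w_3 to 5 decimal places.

f'(w) = (w + 1)·e^(w)
w_0 = 1.050000: f = -7.099466, f' = 5.858185 → w_1 = 1.050000 - (-7.099466)/(5.858185) = 2.261888
w_1 = 2.261888: f = 11.616850, f' = 31.318054 → w_2 = 2.261888 - (11.616850)/(31.318054) = 1.890957
w_2 = 1.890957: f = 2.428926, f' = 19.154632 → w_3 = 1.890957 - (2.428926)/(19.154632) = 1.764151

1.76415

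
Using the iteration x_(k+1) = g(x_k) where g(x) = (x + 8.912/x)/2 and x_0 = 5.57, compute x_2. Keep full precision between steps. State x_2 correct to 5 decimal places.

3.03546

x_1 = g(5.570000) = 3.585000
x_2 = g(3.585000) = 3.035457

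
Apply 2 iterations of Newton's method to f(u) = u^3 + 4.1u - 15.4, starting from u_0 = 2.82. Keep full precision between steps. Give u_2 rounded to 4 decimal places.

Newton update: u ← u − f(u)/f'(u).
f'(u) = 3u^2 + 4.1
u_0 = 2.820000: f = 18.587768, f' = 27.957200 → u_1 = 2.820000 - (18.587768)/(27.957200) = 2.155135
u_1 = 2.155135: f = 3.445806, f' = 18.033819 → u_2 = 2.155135 - (3.445806)/(18.033819) = 1.964060

1.9641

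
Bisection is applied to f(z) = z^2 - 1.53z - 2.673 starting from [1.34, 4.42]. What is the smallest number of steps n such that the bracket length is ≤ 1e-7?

Initial width b − a = 4.42 − 1.34 = 3.080000.
After n steps the width is (b−a)/2^n; need (b−a)/2^n ≤ 1e-7.
So n ≥ log₂(3.080000/1e-7) = log₂(30800000.0000) ≈ 24.8764.
Hence n = 25.

25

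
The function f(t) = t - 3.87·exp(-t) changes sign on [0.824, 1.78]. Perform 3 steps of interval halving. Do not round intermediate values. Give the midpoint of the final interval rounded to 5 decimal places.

1.24225

f(0.824000) = -0.873666, f(1.780000) = 1.127370 (opposite signs)
step 1: m = 1.302000, f(m) = 0.249409 > 0 → root in [0.824000, 1.302000]
step 2: m = 1.063000, f(m) = -0.273768 < 0 → root in [1.063000, 1.302000]
step 3: m = 1.182500, f(m) = -0.003700 < 0 → root in [1.182500, 1.302000]
Midpoint of [1.182500, 1.302000] = 1.242250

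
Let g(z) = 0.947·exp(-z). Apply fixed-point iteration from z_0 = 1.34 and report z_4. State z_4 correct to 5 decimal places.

z_1 = g(1.340000) = 0.247968
z_2 = g(0.247968) = 0.739025
z_3 = g(0.739025) = 0.452268
z_4 = g(0.452268) = 0.602466

0.60247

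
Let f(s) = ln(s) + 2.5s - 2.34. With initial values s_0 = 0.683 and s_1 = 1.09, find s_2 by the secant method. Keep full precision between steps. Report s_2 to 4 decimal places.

f(s_0) = -1.013760, f(s_1) = 0.471178
s_2 = 1.090000 - (0.471178)·(1.090000 - 0.683000)/(0.471178 - (-1.013760)) = 0.960857; f(s_2) = 0.022213

0.9609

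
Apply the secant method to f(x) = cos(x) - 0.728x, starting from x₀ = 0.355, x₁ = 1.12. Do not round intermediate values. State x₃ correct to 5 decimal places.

0.87622

f(x_0) = 0.679206, f(x_1) = -0.379678
x_2 = 1.120000 - (-0.379678)·(1.120000 - 0.355000)/(-0.379678 - (0.679206)) = 0.845699; f(x_2) = 0.047540
x_3 = 0.845699 - (0.047540)·(0.845699 - 1.120000)/(0.047540 - (-0.379678)) = 0.876222; f(x_3) = 0.002168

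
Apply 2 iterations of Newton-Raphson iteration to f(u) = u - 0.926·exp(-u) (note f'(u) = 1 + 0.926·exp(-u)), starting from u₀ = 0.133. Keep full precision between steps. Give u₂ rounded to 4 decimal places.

0.5396

u_0 = 0.133000: f = -0.677681, f' = 1.810681 → u_1 = 0.133000 - (-0.677681)/(1.810681) = 0.507268
u_1 = 0.507268: f = -0.050311, f' = 1.557580 → u_2 = 0.507268 - (-0.050311)/(1.557580) = 0.539569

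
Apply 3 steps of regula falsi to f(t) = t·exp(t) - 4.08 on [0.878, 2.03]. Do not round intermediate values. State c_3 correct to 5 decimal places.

f(0.878000) = -1.967459, f(2.030000) = 11.376595
step 1: c = 1.047852, f(c) = -1.092030 < 0 → new bracket [1.047852, 2.030000]
step 2: c = 1.133871, f(c) = -0.556313 < 0 → new bracket [1.133871, 2.030000]
step 3: c = 1.175648, f(c) = -0.270614 < 0 → new bracket [1.175648, 2.030000]

1.17565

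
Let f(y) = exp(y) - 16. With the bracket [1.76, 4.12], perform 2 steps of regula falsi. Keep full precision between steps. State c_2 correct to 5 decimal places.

False-position update: c = (a·f(b) − b·f(a))/(f(b) − f(a)); replace the endpoint whose sign matches f(c).
f(1.760000) = -10.187563, f(4.120000) = 45.559242
step 1: c = 2.191283, f(c) = -7.053316 < 0 → new bracket [2.191283, 4.120000]
step 2: c = 2.449850, f(c) = -4.413396 < 0 → new bracket [2.449850, 4.120000]

2.44985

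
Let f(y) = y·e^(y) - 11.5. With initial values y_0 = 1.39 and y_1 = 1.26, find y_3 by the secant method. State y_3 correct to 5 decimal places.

f(y_0) = -5.919358, f(y_1) = -7.057969
y_2 = 1.260000 - (-7.057969)·(1.260000 - 1.390000)/(-7.057969 - (-5.919358)) = 2.065838; f(y_2) = 4.803412
y_3 = 2.065838 - (4.803412)·(2.065838 - 1.260000)/(4.803412 - (-7.057969)) = 1.739504; f(y_3) = -1.594360

1.73950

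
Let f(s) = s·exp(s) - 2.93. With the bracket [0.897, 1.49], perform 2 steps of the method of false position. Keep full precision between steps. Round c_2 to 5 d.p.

False-position update: c = (a·f(b) − b·f(a))/(f(b) − f(a)); replace the endpoint whose sign matches f(c).
f(0.897000) = -0.730345, f(1.490000) = 3.681272
step 1: c = 0.995171, f(c) = -0.237874 < 0 → new bracket [0.995171, 1.490000]
step 2: c = 1.025205, f(c) = -0.072069 < 0 → new bracket [1.025205, 1.490000]

1.02521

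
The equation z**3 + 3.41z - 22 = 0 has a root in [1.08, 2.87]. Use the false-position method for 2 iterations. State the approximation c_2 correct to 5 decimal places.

False-position update: c = (a·f(b) − b·f(a))/(f(b) − f(a)); replace the endpoint whose sign matches f(c).
f(1.080000) = -17.057488, f(2.870000) = 11.426603
step 1: c = 2.151928, f(c) = -4.696785 < 0 → new bracket [2.151928, 2.870000]
step 2: c = 2.361104, f(c) = -0.785915 < 0 → new bracket [2.361104, 2.870000]

2.36110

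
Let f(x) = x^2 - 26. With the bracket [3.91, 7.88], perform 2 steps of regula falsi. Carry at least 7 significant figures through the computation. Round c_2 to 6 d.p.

5.037599

False-position update: c = (a·f(b) − b·f(a))/(f(b) − f(a)); replace the endpoint whose sign matches f(c).
f(3.910000) = -10.711900, f(7.880000) = 36.094400
step 1: c = 4.818558, f(c) = -2.781498 < 0 → new bracket [4.818558, 7.880000]
step 2: c = 5.037599, f(c) = -0.622601 < 0 → new bracket [5.037599, 7.880000]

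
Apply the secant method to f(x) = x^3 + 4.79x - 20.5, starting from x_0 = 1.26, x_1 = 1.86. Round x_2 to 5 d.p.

2.28327

f(x_0) = -12.464224, f(x_1) = -5.155744
x_2 = 1.860000 - (-5.155744)·(1.860000 - 1.260000)/(-5.155744 - (-12.464224)) = 2.283268; f(x_2) = 2.340246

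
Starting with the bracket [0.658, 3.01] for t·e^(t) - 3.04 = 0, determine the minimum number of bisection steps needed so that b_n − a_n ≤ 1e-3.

12

Initial width b − a = 3.01 − 0.658 = 2.352000.
After n steps the width is (b−a)/2^n; need (b−a)/2^n ≤ 1e-3.
So n ≥ log₂(2.352000/1e-3) = log₂(2352.0000) ≈ 11.1997.
Hence n = 12.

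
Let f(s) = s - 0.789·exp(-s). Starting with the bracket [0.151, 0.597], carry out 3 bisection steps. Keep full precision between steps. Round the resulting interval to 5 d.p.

f(0.151000) = -0.527420, f(0.597000) = 0.162687 (opposite signs)
step 1: m = 0.374000, f(m) = -0.168814 < 0 → root in [0.374000, 0.597000]
step 2: m = 0.485500, f(m) = -0.000042 < 0 → root in [0.485500, 0.597000]
step 3: m = 0.541250, f(m) = 0.082036 > 0 → root in [0.485500, 0.541250]

[0.48550, 0.54125]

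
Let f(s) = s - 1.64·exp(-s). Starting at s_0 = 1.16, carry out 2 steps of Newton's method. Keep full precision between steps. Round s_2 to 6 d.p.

f'(s) = 1 + 1.64·exp(-s)
s_0 = 1.160000: f = 0.645883, f' = 1.514117 → s_1 = 1.160000 - (0.645883)/(1.514117) = 0.733426
s_1 = 0.733426: f = -0.054201, f' = 1.787627 → s_2 = 0.733426 - (-0.054201)/(1.787627) = 0.763746

0.763746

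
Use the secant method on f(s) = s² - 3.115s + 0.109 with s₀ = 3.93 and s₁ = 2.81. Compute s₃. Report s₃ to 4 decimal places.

3.0859

f(s_0) = 3.311950, f(s_1) = -0.748050
s_2 = 2.810000 - (-0.748050)·(2.810000 - 3.930000)/(-0.748050 - (3.311950)) = 3.016359; f(s_2) = -0.188538
s_3 = 3.016359 - (-0.188538)·(3.016359 - 2.810000)/(-0.188538 - (-0.748050)) = 3.085895; f(s_3) = 0.019185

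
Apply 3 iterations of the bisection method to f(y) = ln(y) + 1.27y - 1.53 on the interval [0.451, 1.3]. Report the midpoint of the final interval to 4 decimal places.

f(0.451000) = -1.753518, f(1.300000) = 0.383364 (opposite signs)
step 1: m = 0.875500, f(m) = -0.551075 < 0 → root in [0.875500, 1.300000]
step 2: m = 1.087750, f(m) = -0.064446 < 0 → root in [1.087750, 1.300000]
step 3: m = 1.193875, f(m) = 0.163426 > 0 → root in [1.087750, 1.193875]
Midpoint of [1.087750, 1.193875] = 1.140813

1.1408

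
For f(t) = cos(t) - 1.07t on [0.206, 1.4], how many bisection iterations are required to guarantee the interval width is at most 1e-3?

11

Initial width b − a = 1.4 − 0.206 = 1.194000.
After n steps the width is (b−a)/2^n; need (b−a)/2^n ≤ 1e-3.
So n ≥ log₂(1.194000/1e-3) = log₂(1194.0000) ≈ 10.2216.
Hence n = 11.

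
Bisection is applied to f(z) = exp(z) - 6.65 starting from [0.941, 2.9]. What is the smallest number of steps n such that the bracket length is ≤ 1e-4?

Initial width b − a = 2.9 − 0.941 = 1.959000.
After n steps the width is (b−a)/2^n; need (b−a)/2^n ≤ 1e-4.
So n ≥ log₂(1.959000/1e-4) = log₂(19590.0000) ≈ 14.2578.
Hence n = 15.

15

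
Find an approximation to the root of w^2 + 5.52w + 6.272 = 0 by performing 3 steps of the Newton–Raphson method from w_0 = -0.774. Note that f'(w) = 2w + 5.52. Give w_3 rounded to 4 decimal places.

w_0 = -0.774000: f = 2.598596, f' = 3.972000 → w_1 = -0.774000 - (2.598596)/(3.972000) = -1.428229
w_1 = -1.428229: f = 0.428015, f' = 2.663543 → w_2 = -1.428229 - (0.428015)/(2.663543) = -1.588922
w_2 = -1.588922: f = 0.025823, f' = 2.342155 → w_3 = -1.588922 - (0.025823)/(2.342155) = -1.599948

-1.5999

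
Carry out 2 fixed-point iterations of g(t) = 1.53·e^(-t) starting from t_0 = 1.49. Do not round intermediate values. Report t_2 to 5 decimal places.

t_1 = g(1.490000) = 0.344820
t_2 = g(0.344820) = 1.083772

1.08377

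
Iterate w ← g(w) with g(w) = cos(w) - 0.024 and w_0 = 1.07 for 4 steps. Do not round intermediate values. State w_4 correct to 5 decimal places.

0.79107

w_1 = g(1.070000) = 0.456124
w_2 = g(0.456124) = 0.873766
w_3 = g(0.873766) = 0.617943
w_4 = g(0.617943) = 0.791072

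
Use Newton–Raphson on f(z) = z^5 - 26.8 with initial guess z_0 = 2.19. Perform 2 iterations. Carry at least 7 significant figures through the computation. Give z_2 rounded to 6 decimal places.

f'(z) = 5z^4
z_0 = 2.190000: f = 23.575640, f' = 115.012876 → z_1 = 2.190000 - (23.575640)/(115.012876) = 1.985017
z_1 = 1.985017: f = 4.019215, f' = 77.629585 → z_2 = 1.985017 - (4.019215)/(77.629585) = 1.933243

1.933243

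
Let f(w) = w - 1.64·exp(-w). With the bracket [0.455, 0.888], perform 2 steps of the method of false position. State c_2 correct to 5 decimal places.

False-position update: c = (a·f(b) − b·f(a))/(f(b) − f(a)); replace the endpoint whose sign matches f(c).
f(0.455000) = -0.585495, f(0.888000) = 0.213176
step 1: c = 0.772426, f(c) = 0.014925 > 0 → new bracket [0.455000, 0.772426]
step 2: c = 0.764536, f(c) = 0.001034 > 0 → new bracket [0.455000, 0.764536]

0.76454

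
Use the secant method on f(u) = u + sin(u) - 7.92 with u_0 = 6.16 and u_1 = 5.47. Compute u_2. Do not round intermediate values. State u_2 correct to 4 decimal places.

Secant update: u_(k+1) = u_k − f(u_k)·(u_k − u_(k-1))/(f(u_k) − f(u_(k-1))).
f(u_0) = -1.882874, f(u_1) = -3.176480
u_2 = 5.470000 - (-3.176480)·(5.470000 - 6.160000)/(-3.176480 - (-1.882874)) = 7.164311; f(u_2) = 0.015767

7.1643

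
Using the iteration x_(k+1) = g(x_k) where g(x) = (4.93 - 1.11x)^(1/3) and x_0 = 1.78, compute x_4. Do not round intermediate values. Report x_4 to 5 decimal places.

1.48613

x_1 = g(1.780000) = 1.434872
x_2 = g(1.434872) = 1.494393
x_3 = g(1.494393) = 1.484465
x_4 = g(1.484465) = 1.486130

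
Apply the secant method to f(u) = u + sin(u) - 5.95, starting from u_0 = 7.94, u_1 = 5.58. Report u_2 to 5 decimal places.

6.17938

f(u_0) = 2.986303, f(u_1) = -1.016651
u_2 = 5.580000 - (-1.016651)·(5.580000 - 7.940000)/(-1.016651 - (2.986303)) = 6.179381; f(u_2) = 0.125764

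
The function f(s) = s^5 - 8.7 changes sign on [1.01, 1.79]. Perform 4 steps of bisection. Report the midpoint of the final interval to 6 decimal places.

1.521875

f(1.010000) = -7.648990, f(1.790000) = 9.676600 (opposite signs)
step 1: m = 1.400000, f(m) = -3.321760 < 0 → root in [1.400000, 1.790000]
step 2: m = 1.595000, f(m) = 1.622941 > 0 → root in [1.400000, 1.595000]
step 3: m = 1.497500, f(m) = -1.169321 < 0 → root in [1.497500, 1.595000]
step 4: m = 1.546250, f(m) = 0.138907 > 0 → root in [1.497500, 1.546250]
Midpoint of [1.497500, 1.546250] = 1.521875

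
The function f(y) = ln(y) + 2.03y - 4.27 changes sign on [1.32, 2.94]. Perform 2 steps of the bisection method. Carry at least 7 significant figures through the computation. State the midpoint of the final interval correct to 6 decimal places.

1.927500

f(1.320000) = -1.312768, f(2.940000) = 2.776610 (opposite signs)
step 1: m = 2.130000, f(m) = 0.810022 > 0 → root in [1.320000, 2.130000]
step 2: m = 1.725000, f(m) = -0.223023 < 0 → root in [1.725000, 2.130000]
Midpoint of [1.725000, 2.130000] = 1.927500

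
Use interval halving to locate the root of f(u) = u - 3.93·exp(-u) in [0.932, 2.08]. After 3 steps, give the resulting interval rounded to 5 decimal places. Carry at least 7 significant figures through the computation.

[1.07550, 1.21900]

f(0.932000) = -0.615498, f(2.080000) = 1.589024 (opposite signs)
step 1: m = 1.506000, f(m) = 0.634344 > 0 → root in [0.932000, 1.506000]
step 2: m = 1.219000, f(m) = 0.057585 > 0 → root in [0.932000, 1.219000]
step 3: m = 1.075500, f(m) = -0.265130 < 0 → root in [1.075500, 1.219000]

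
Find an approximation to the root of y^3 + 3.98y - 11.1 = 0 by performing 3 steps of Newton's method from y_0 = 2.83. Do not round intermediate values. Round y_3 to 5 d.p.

Newton update: y ← y − f(y)/f'(y).
f'(y) = 3y^2 + 3.98
y_0 = 2.830000: f = 22.828587, f' = 28.006700 → y_1 = 2.830000 - (22.828587)/(28.006700) = 2.014888
y_1 = 2.014888: f = 5.099249, f' = 16.159325 → y_2 = 2.014888 - (5.099249)/(16.159325) = 1.699328
y_2 = 1.699328: f = 0.570496, f' = 12.643143 → y_3 = 1.699328 - (0.570496)/(12.643143) = 1.654205

1.65420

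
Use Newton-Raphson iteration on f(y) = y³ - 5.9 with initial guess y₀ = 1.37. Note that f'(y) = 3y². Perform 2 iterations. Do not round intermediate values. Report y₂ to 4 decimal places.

1.8188

Newton update: y ← y − f(y)/f'(y).
y_0 = 1.370000: f = -3.328647, f' = 5.630700 → y_1 = 1.370000 - (-3.328647)/(5.630700) = 1.961160
y_1 = 1.961160: f = 1.642918, f' = 11.538451 → y_2 = 1.961160 - (1.642918)/(11.538451) = 1.818774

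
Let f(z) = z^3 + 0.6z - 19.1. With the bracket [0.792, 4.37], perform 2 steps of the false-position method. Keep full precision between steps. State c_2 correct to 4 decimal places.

2.0528

False-position update: c = (a·f(b) − b·f(a))/(f(b) − f(a)); replace the endpoint whose sign matches f(c).
f(0.792000) = -18.128007, f(4.370000) = 66.975453
step 1: c = 1.554155, f(c) = -14.413606 < 0 → new bracket [1.554155, 4.370000]
step 2: c = 2.052827, f(c) = -9.217485 < 0 → new bracket [2.052827, 4.370000]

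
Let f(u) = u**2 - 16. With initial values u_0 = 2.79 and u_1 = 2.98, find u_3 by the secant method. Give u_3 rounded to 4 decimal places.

3.9697

f(u_0) = -8.215900, f(u_1) = -7.119600
u_2 = 2.980000 - (-7.119600)·(2.980000 - 2.790000)/(-7.119600 - (-8.215900)) = 4.213899; f(u_2) = 1.756949
u_3 = 4.213899 - (1.756949)·(4.213899 - 2.980000)/(1.756949 - (-7.119600)) = 3.969672; f(u_3) = -0.241705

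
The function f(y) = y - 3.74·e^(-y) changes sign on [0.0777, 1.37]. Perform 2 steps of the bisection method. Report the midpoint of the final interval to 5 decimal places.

f(0.077700) = -3.382705, f(1.370000) = 0.419640 (opposite signs)
step 1: m = 0.723850, f(m) = -1.089608 < 0 → root in [0.723850, 1.370000]
step 2: m = 1.046925, f(m) = -0.265873 < 0 → root in [1.046925, 1.370000]
Midpoint of [1.046925, 1.370000] = 1.208462

1.20846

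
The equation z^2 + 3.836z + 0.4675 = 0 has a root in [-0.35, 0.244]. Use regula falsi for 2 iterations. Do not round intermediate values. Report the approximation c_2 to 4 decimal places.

-0.1281

f(-0.350000) = -0.752600, f(0.244000) = 1.463020
step 1: c = -0.148231, f(c) = -0.079140 < 0 → new bracket [-0.148231, 0.244000]
step 2: c = -0.128102, f(c) = -0.007490 < 0 → new bracket [-0.128102, 0.244000]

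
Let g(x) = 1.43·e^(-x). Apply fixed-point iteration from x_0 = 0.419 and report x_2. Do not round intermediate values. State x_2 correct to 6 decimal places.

x_1 = g(0.419000) = 0.940517
x_2 = g(0.940517) = 0.558309

0.558309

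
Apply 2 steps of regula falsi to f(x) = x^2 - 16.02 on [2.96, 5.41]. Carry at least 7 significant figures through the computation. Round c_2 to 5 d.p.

False-position update: c = (a·f(b) − b·f(a))/(f(b) − f(a)); replace the endpoint whose sign matches f(c).
f(2.960000) = -7.258400, f(5.410000) = 13.248100
step 1: c = 3.827192, f(c) = -1.372599 < 0 → new bracket [3.827192, 5.410000]
step 2: c = 3.975787, f(c) = -0.213117 < 0 → new bracket [3.975787, 5.410000]

3.97579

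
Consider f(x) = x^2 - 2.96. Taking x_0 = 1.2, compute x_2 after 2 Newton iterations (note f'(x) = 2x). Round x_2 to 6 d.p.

1.723939

x_0 = 1.200000: f = -1.520000, f' = 2.400000 → x_1 = 1.200000 - (-1.520000)/(2.400000) = 1.833333
x_1 = 1.833333: f = 0.401111, f' = 3.666667 → x_2 = 1.833333 - (0.401111)/(3.666667) = 1.723939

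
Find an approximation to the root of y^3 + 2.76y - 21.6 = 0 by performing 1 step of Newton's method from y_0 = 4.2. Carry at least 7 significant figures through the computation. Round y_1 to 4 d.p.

Newton update: y ← y − f(y)/f'(y).
f'(y) = 3y^2 + 2.76
y_0 = 4.200000: f = 64.080000, f' = 55.680000 → y_1 = 4.200000 - (64.080000)/(55.680000) = 3.049138

3.0491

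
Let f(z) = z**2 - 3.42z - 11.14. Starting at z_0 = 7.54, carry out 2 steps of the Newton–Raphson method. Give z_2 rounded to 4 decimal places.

f'(z) = 2z - 3.42
z_0 = 7.540000: f = 19.924800, f' = 11.660000 → z_1 = 7.540000 - (19.924800)/(11.660000) = 5.831184
z_1 = 5.831184: f = 2.920054, f' = 8.242367 → z_2 = 5.831184 - (2.920054)/(8.242367) = 5.476910

5.4769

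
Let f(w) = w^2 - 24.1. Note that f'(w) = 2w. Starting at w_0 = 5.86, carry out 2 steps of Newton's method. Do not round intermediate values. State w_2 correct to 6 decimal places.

w_0 = 5.860000: f = 10.239600, f' = 11.720000 → w_1 = 5.860000 - (10.239600)/(11.720000) = 4.986314
w_1 = 4.986314: f = 0.763327, f' = 9.972628 → w_2 = 4.986314 - (0.763327)/(9.972628) = 4.909772

4.909772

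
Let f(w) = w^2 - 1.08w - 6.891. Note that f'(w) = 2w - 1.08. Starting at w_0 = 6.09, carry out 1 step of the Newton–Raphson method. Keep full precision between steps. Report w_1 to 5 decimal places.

3.96208

Newton update: w ← w − f(w)/f'(w).
w_0 = 6.090000: f = 23.619900, f' = 11.100000 → w_1 = 6.090000 - (23.619900)/(11.100000) = 3.962081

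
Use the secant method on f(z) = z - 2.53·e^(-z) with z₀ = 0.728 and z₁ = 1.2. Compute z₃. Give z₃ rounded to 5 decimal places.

f(z_0) = -0.493671, f(z_1) = 0.437979
z_2 = 1.200000 - (0.437979)·(1.200000 - 0.728000)/(0.437979 - (-0.493671)) = 0.978108; f(z_2) = 0.026772
z_3 = 0.978108 - (0.026772)·(0.978108 - 1.200000)/(0.026772 - (0.437979)) = 0.963661; f(z_3) = -0.001518

0.96366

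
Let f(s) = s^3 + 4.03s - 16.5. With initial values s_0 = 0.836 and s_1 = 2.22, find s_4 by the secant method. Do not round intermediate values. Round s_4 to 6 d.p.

2.027446

Secant update: s_(k+1) = s_k − f(s_k)·(s_k − s_(k-1))/(f(s_k) − f(s_(k-1))).
f(s_0) = -12.546643, f(s_1) = 3.387648
s_2 = 2.220000 - (3.387648)·(2.220000 - 0.836000)/(3.387648 - (-12.546643)) = 1.925760; f(s_2) = -1.597406
s_3 = 1.925760 - (-1.597406)·(1.925760 - 2.220000)/(-1.597406 - (3.387648)) = 2.020046; f(s_3) = -0.116243
s_4 = 2.020046 - (-0.116243)·(2.020046 - 1.925760)/(-0.116243 - (-1.597406)) = 2.027446; f(s_4) = 0.004495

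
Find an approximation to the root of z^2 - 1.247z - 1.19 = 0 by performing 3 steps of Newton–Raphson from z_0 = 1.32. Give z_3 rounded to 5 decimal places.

1.88010

Newton update: z ← z − f(z)/f'(z).
f'(z) = 2z - 1.247
z_0 = 1.320000: f = -1.093640, f' = 1.393000 → z_1 = 1.320000 - (-1.093640)/(1.393000) = 2.105097
z_1 = 2.105097: f = 0.616377, f' = 2.963194 → z_2 = 2.105097 - (0.616377)/(2.963194) = 1.897086
z_2 = 1.897086: f = 0.043269, f' = 2.547172 → z_3 = 1.897086 - (0.043269)/(2.547172) = 1.880099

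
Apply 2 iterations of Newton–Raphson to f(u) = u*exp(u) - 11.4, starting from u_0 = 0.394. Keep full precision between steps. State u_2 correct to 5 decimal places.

f'(u) = (u+1)*exp(u)
u_0 = 0.394000: f = -10.815737, f' = 2.067163 → u_1 = 0.394000 - (-10.815737)/(2.067163) = 5.626164
u_1 = 5.626164: f = 1550.395724, f' = 1839.390867 → u_2 = 5.626164 - (1550.395724)/(1839.390867) = 4.783278

4.78328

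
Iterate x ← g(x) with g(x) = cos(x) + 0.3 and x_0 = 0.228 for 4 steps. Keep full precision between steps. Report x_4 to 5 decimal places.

x_1 = g(0.228000) = 1.274120
x_2 = g(1.274120) = 0.592343
x_3 = g(0.592343) = 1.129635
x_4 = g(1.129635) = 0.726990

0.72699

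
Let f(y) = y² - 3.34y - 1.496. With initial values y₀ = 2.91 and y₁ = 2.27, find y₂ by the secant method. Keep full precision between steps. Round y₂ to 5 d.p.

f(y_0) = -2.747300, f(y_1) = -3.924900
y_2 = 2.270000 - (-3.924900)·(2.270000 - 2.910000)/(-3.924900 - (-2.747300)) = 4.403098; f(y_2) = 3.184924

4.40310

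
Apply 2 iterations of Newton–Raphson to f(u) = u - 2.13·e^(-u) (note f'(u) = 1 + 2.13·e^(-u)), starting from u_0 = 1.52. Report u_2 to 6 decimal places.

u_0 = 1.520000: f = 1.054144, f' = 1.465856 → u_1 = 1.520000 - (1.054144)/(1.465856) = 0.800868
u_1 = 0.800868: f = -0.155372, f' = 1.956240 → u_2 = 0.800868 - (-0.155372)/(1.956240) = 0.880292

0.880292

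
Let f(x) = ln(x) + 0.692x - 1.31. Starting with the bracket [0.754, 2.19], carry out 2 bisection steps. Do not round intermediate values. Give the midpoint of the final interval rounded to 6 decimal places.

f(0.754000) = -1.070595, f(2.190000) = 0.989382 (opposite signs)
step 1: m = 1.472000, f(m) = 0.095246 > 0 → root in [0.754000, 1.472000]
step 2: m = 1.113000, f(m) = -0.432745 < 0 → root in [1.113000, 1.472000]
Midpoint of [1.113000, 1.472000] = 1.292500

1.292500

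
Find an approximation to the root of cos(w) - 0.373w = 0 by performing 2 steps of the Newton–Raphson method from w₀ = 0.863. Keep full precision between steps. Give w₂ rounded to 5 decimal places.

f'(w) = -sin(w) - 0.373
w_0 = 0.863000: f = 0.328262, f' = -1.132796 → w_1 = 0.863000 - (0.328262)/(-1.132796) = 1.152780
w_1 = 1.152780: f = -0.024039, f' = -1.286896 → w_2 = 1.152780 - (-0.024039)/(-1.286896) = 1.134101

1.13410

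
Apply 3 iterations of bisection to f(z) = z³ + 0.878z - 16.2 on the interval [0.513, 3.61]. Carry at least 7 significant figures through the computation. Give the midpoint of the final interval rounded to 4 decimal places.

f(0.513000) = -15.614580, f(3.610000) = 34.015461 (opposite signs)
step 1: m = 2.061500, f(m) = -5.629077 < 0 → root in [2.061500, 3.610000]
step 2: m = 2.835750, f(m) = 9.093410 > 0 → root in [2.061500, 2.835750]
step 3: m = 2.448625, f(m) = 0.631271 > 0 → root in [2.061500, 2.448625]
Midpoint of [2.061500, 2.448625] = 2.255063

2.2551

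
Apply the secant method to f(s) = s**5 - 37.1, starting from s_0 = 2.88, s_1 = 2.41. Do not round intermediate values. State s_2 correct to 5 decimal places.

f(s_0) = 161.035566, f(s_1) = 44.199002
s_2 = 2.410000 - (44.199002)·(2.410000 - 2.880000)/(44.199002 - (161.035566)) = 2.232200; f(s_2) = 18.319883

2.23220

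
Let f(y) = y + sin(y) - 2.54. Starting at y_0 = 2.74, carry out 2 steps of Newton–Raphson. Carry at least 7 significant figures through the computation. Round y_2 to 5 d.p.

Newton update: y ← y − f(y)/f'(y).
f'(y) = 1 + cos(y)
y_0 = 2.740000: f = 0.590885, f' = 0.079560 → y_1 = 2.740000 - (0.590885)/(0.079560) = -4.686872
y_1 = -4.686872: f = -6.227198, f' = 0.974486 → y_2 = -4.686872 - (-6.227198)/(0.974486) = 1.703367

1.70337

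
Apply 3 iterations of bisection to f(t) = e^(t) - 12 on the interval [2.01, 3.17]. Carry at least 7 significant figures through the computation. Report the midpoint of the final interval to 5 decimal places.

2.51750

f(2.010000) = -4.536683, f(3.170000) = 11.807484 (opposite signs)
step 1: m = 2.590000, f(m) = 1.329772 > 0 → root in [2.010000, 2.590000]
step 2: m = 2.300000, f(m) = -2.025818 < 0 → root in [2.300000, 2.590000]
step 3: m = 2.445000, f(m) = -0.469450 < 0 → root in [2.445000, 2.590000]
Midpoint of [2.445000, 2.590000] = 2.517500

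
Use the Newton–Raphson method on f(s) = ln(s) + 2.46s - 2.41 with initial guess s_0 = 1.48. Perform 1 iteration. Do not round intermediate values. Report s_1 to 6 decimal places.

0.962459

f'(s) = 1/s + 2.46
s_0 = 1.480000: f = 1.622842, f' = 3.135676 → s_1 = 1.480000 - (1.622842)/(3.135676) = 0.962459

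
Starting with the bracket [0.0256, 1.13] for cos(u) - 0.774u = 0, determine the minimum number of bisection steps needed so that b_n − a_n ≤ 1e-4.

Initial width b − a = 1.13 − 0.0256 = 1.104400.
After n steps the width is (b−a)/2^n; need (b−a)/2^n ≤ 1e-4.
So n ≥ log₂(1.104400/1e-4) = log₂(11044.0000) ≈ 13.4310.
Hence n = 14.

14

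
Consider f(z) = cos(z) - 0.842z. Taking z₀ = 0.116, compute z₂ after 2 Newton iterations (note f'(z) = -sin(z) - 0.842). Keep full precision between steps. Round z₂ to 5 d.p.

0.82396

z_0 = 0.116000: f = 0.895608, f' = -0.957740 → z_1 = 0.116000 - (0.895608)/(-0.957740) = 1.051126
z_1 = 1.051126: f = -0.388454, f' = -1.709983 → z_2 = 1.051126 - (-0.388454)/(-1.709983) = 0.823958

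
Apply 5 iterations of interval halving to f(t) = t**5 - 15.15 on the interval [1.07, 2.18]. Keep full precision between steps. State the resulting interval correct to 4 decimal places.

f(1.070000) = -13.747448, f(2.180000) = 34.085967 (opposite signs)
step 1: m = 1.625000, f(m) = -3.819037 < 0 → root in [1.625000, 2.180000]
step 2: m = 1.902500, f(m) = 9.774321 > 0 → root in [1.625000, 1.902500]
step 3: m = 1.763750, f(m) = 1.918098 > 0 → root in [1.625000, 1.763750]
step 4: m = 1.694375, f(m) = -1.184783 < 0 → root in [1.694375, 1.763750]
step 5: m = 1.729062, f(m) = 0.304447 > 0 → root in [1.694375, 1.729062]

[1.6944, 1.7291]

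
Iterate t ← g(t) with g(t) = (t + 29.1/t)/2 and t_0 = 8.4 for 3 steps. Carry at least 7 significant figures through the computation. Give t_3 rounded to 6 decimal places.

t_1 = g(8.400000) = 5.932143
t_2 = g(5.932143) = 5.418811
t_3 = g(5.418811) = 5.394496

5.394496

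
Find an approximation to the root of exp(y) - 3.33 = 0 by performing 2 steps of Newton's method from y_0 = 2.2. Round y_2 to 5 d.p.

1.26248

Newton update: y ← y − f(y)/f'(y).
f'(y) = exp(y)
y_0 = 2.200000: f = 5.695013, f' = 9.025013 → y_1 = 2.200000 - (5.695013)/(9.025013) = 1.568975
y_1 = 1.568975: f = 1.471722, f' = 4.801722 → y_2 = 1.568975 - (1.471722)/(4.801722) = 1.262476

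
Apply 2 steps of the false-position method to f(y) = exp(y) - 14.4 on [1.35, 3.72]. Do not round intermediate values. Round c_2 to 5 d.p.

f(1.350000) = -10.542574, f(3.720000) = 26.864394
step 1: c = 2.017948, f(c) = -6.877130 < 0 → new bracket [2.017948, 3.720000]
step 2: c = 2.364857, f(c) = -3.757487 < 0 → new bracket [2.364857, 3.720000]

2.36486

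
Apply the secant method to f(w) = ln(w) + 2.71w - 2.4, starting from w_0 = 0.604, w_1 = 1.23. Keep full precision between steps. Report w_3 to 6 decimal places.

0.916751

f(w_0) = -1.267341, f(w_1) = 1.140314
w_2 = 1.230000 - (1.140314)·(1.230000 - 0.604000)/(1.140314 - (-1.267341)) = 0.933514; f(w_2) = 0.061023
w_3 = 0.933514 - (0.061023)·(0.933514 - 1.230000)/(0.061023 - (1.140314)) = 0.916751; f(w_3) = -0.002526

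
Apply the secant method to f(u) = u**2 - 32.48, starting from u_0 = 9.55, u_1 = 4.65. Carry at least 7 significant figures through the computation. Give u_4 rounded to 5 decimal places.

f(u_0) = 58.722500, f(u_1) = -10.857500
u_2 = 4.650000 - (-10.857500)·(4.650000 - 9.550000)/(-10.857500 - (58.722500)) = 5.414613; f(u_2) = -3.161970
u_3 = 5.414613 - (-3.161970)·(5.414613 - 4.650000)/(-3.161970 - (-10.857500)) = 5.728780; f(u_3) = 0.338917
u_4 = 5.728780 - (0.338917)·(5.728780 - 5.414613)/(0.338917 - (-3.161970)) = 5.698366; f(u_4) = -0.008630

5.69837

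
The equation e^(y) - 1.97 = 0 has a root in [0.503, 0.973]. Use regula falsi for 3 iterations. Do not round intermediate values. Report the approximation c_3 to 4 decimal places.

0.6775

f(0.503000) = -0.316325, f(0.973000) = 0.675870
step 1: c = 0.652842, f(c) = -0.049007 < 0 → new bracket [0.652842, 0.973000]
step 2: c = 0.674487, f(c) = -0.006974 < 0 → new bracket [0.674487, 0.973000]
step 3: c = 0.677536, f(c) = -0.000980 < 0 → new bracket [0.677536, 0.973000]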